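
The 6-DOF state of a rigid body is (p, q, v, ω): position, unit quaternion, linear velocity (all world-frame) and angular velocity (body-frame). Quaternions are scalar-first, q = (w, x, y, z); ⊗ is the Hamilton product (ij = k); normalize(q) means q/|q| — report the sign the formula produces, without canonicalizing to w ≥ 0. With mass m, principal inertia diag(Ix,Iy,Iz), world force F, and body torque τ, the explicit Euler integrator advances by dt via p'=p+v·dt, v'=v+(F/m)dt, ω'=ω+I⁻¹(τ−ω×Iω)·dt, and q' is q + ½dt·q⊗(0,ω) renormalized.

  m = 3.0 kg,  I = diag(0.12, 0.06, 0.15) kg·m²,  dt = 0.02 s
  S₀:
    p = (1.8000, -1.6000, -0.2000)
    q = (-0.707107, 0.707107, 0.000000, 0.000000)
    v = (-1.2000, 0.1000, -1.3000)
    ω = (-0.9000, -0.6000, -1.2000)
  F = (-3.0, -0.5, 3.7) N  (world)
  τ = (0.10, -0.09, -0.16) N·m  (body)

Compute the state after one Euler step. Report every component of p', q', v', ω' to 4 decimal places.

precession coupling ω×(Iω) = (0.0648, -0.0324, -0.0324)
angular accel α = (0.2933, -0.9600, -0.8507)
new body rate ω' = (-0.8941, -0.6192, -1.2170)
Hamilton product q⊗(0,ω) = (0.6363963, 0.6363963, 1.2727926, 0.4242642)
q + ½dt·q⊗(0,ω), renormalized = (-0.7007, 0.7134, 0.0127, 0.0042)
p + v·dt = (1.7760, -1.5980, -0.2260)
new velocity v' = (-1.2200, 0.0967, -1.2753)

p' = (1.7760, -1.5980, -0.2260)
q' = (-0.7007, 0.7134, 0.0127, 0.0042)
v' = (-1.2200, 0.0967, -1.2753)
ω' = (-0.8941, -0.6192, -1.2170)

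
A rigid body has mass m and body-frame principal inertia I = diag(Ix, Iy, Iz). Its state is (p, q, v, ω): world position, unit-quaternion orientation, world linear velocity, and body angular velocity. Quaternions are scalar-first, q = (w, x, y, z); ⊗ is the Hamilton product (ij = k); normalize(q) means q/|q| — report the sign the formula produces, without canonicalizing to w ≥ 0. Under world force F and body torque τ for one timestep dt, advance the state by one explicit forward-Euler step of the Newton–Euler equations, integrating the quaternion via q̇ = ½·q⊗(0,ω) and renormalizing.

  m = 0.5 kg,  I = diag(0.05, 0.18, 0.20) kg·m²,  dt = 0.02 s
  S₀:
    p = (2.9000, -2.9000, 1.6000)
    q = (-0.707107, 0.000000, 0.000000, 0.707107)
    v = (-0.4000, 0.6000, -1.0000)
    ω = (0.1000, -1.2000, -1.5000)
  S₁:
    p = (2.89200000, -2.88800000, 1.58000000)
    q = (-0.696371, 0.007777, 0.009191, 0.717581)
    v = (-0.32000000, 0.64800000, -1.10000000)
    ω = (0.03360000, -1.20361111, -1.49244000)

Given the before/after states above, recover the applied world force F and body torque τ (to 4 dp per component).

rate change Δω = (-0.06640000, -0.00361111, 0.00756000)
gyro term ω₀×Iω₀ = (0.0360, 0.0225, -0.0156)
applied torque τ = (-0.1300, -0.0100, 0.0600)
v₁ − v₀ = (0.08000000, 0.04800000, -0.10000000)
F = m·Δv/dt = (2.0000, 1.2000, -2.5000)

F = (2.0000, 1.2000, -2.5000)
τ = (-0.1300, -0.0100, 0.0600)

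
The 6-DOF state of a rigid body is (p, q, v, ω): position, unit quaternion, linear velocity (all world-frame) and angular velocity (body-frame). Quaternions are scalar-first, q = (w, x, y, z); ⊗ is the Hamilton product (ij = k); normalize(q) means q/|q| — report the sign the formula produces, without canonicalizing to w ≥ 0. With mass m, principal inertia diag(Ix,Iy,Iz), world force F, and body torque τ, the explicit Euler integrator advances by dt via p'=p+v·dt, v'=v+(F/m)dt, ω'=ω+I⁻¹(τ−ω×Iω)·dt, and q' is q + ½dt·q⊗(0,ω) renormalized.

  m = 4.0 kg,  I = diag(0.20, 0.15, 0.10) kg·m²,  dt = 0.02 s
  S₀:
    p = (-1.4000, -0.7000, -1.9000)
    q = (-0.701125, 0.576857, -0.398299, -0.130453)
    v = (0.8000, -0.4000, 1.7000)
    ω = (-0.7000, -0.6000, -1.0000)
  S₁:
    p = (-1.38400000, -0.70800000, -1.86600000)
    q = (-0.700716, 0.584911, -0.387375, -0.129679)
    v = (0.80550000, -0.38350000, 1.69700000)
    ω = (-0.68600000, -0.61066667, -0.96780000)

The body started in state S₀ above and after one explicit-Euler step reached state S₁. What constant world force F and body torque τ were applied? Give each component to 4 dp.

Δω = ω₁−ω₀ = (0.01400000, -0.01066667, 0.03220000)
I·α + gyro = (0.1100, -0.0100, 0.1400)
Δv = v₁−v₀ = (0.00550000, 0.01650000, -0.00300000)
applied force F = (1.1000, 3.3000, -0.6000)

F = (1.1000, 3.3000, -0.6000)
τ = (0.1100, -0.0100, 0.1400)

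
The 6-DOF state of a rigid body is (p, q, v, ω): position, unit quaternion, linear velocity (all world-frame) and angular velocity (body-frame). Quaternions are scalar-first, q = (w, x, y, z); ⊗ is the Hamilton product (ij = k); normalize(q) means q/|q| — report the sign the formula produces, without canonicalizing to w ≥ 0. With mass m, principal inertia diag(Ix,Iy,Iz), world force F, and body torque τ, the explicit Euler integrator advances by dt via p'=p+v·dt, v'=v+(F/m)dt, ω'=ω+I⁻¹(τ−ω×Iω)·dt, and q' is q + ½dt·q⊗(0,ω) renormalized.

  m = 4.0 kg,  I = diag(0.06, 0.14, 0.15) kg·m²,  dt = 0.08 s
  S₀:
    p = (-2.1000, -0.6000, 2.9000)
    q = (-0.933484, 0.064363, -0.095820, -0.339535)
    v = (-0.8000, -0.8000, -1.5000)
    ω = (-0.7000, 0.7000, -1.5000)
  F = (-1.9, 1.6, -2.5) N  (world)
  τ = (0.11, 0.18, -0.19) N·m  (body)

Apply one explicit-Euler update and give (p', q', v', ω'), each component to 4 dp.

precession coupling ω×(Iω) = (-0.0105, -0.0945, -0.0392)
α = I⁻¹(τ − ω×Iω) = (2.0083, 1.9607, -1.0053)
ω' = ω + α·dt = (-0.5393, 0.8569, -1.5804)
2q̇ = q⊗(0,ω) = (-0.3971744, 1.0348433, -0.3192198, 1.3782061)
q' = normalize(q + ½dt·q⊗(0,ω)) = (-0.9469, 0.1055, -0.1083, -0.2837)
new position p' = (-2.1640, -0.6640, 2.7800)
v + (F/m)dt = (-0.8380, -0.7680, -1.5500)

p' = (-2.1640, -0.6640, 2.7800)
q' = (-0.9469, 0.1055, -0.1083, -0.2837)
v' = (-0.8380, -0.7680, -1.5500)
ω' = (-0.5393, 0.8569, -1.5804)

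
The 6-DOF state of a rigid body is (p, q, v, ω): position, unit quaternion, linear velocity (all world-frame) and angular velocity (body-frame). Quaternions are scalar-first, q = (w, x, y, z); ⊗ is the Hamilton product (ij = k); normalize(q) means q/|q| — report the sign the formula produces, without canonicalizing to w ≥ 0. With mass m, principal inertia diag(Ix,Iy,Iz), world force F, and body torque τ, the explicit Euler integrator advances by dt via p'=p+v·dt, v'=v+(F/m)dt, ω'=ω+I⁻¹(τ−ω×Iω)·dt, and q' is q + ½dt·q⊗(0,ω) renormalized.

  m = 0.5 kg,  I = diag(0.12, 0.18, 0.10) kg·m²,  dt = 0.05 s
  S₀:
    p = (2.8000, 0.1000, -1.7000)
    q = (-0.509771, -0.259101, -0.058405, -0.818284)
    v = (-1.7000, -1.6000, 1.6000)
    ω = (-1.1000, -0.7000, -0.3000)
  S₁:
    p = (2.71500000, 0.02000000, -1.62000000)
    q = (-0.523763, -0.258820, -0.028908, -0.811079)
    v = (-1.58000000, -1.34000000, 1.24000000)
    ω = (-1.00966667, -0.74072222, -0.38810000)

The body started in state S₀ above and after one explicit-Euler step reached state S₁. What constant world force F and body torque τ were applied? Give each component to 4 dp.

F = (1.2000, 2.6000, -3.6000)
τ = (0.2000, -0.1400, -0.1300)

Δω = ω₁−ω₀ = (0.09033333, -0.04072222, -0.08810000)
gyro term ω₀×Iω₀ = (-0.0168, 0.0066, 0.0462)
I·α + gyro = (0.2000, -0.1400, -0.1300)
velocity change Δv = (0.12000000, 0.26000000, -0.36000000)
F = m·Δv/dt = (1.2000, 2.6000, -3.6000)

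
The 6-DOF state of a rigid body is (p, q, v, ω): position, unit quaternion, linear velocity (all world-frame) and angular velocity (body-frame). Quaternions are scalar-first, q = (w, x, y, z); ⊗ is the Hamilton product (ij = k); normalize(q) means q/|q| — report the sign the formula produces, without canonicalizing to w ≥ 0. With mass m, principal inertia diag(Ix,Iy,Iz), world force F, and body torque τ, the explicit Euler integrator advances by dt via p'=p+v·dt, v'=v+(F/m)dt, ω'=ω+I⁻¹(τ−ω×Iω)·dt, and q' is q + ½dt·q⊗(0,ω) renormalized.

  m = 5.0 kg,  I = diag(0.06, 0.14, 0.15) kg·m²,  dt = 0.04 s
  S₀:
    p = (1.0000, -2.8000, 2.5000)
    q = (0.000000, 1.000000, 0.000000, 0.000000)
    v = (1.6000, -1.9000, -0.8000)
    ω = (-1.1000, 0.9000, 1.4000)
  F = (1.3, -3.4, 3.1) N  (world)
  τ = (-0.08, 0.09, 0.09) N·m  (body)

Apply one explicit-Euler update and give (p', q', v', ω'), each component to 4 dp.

p' = p + v·dt = (1.0640, -2.8760, 2.4680)
v' = v + a·dt = (1.6104, -1.9272, -0.7752)
angular accel α = (-1.5433, -0.3471, 1.1280)
ω' = ω + α·dt = (-1.1617, 0.8861, 1.4451)
q⊗(0,ω) = (1.1000000, 0.0000000, -1.4000000, 0.9000000)
q' = normalize(q + ½dt·q⊗(0,ω)) = (0.0220, 0.9992, -0.0280, 0.0180)

p' = (1.0640, -2.8760, 2.4680)
q' = (0.0220, 0.9992, -0.0280, 0.0180)
v' = (1.6104, -1.9272, -0.7752)
ω' = (-1.1617, 0.8861, 1.4451)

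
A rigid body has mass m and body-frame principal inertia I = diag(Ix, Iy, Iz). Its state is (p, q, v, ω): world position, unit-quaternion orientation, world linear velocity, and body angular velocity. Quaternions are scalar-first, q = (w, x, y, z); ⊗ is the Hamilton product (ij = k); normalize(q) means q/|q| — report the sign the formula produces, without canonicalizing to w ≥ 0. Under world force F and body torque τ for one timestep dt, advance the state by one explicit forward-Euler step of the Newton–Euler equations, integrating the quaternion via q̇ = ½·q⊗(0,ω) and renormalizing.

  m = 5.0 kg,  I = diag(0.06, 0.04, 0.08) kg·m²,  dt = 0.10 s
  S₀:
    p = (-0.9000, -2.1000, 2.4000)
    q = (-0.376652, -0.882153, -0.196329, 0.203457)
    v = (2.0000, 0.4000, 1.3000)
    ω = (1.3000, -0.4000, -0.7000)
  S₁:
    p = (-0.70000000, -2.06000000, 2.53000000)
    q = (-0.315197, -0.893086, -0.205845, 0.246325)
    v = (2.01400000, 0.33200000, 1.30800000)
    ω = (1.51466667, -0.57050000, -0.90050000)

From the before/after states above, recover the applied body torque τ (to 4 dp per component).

Δω = ω₁−ω₀ = (0.21466667, -0.17050000, -0.20050000)
precession coupling = (0.0112, 0.0182, 0.0104)
I·α + gyro = (0.1400, -0.0500, -0.1500)

τ = (0.1400, -0.0500, -0.1500)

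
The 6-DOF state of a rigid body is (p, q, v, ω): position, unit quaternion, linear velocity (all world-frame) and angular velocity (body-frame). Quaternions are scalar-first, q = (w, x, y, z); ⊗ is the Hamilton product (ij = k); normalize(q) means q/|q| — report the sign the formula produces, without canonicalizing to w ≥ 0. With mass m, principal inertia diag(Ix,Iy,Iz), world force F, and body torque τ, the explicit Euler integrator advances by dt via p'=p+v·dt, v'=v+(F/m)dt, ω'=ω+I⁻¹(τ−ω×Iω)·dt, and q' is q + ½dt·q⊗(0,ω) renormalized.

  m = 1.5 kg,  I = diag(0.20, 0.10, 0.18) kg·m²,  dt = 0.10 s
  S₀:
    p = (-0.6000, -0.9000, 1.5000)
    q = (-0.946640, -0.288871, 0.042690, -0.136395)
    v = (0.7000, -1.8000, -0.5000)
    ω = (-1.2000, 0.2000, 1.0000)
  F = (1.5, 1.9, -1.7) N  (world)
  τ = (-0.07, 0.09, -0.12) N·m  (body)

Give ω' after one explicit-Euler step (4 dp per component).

precession coupling ω×(Iω) = (0.0160, -0.0240, 0.0240)
α = I⁻¹(τ − ω×Iω) = (-0.4300, 1.1400, -0.8000)
ω + α·dt = (-1.2430, 0.3140, 0.9200)

ω' = (-1.2430, 0.3140, 0.9200)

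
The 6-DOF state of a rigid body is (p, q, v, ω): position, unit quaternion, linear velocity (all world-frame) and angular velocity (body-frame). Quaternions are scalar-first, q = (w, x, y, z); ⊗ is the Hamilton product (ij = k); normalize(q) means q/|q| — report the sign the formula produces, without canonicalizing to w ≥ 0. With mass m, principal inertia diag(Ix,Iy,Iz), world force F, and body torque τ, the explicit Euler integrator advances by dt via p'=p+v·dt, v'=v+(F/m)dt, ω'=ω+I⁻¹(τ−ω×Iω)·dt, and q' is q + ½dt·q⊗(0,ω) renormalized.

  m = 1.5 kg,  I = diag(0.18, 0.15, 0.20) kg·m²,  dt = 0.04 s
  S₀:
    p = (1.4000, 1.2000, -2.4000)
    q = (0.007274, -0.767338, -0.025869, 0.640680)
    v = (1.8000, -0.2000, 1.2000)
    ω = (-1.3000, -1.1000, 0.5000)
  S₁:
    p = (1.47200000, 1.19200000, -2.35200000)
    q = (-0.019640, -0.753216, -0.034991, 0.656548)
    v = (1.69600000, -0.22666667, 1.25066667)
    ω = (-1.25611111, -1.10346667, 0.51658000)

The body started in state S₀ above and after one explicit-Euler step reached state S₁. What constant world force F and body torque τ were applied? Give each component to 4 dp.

F = (-3.9000, -1.0000, 1.9000)
τ = (0.1700, 0.0000, 0.0400)

velocity change Δv = (-0.10400000, -0.02666667, 0.05066667)
F = m·Δv/dt = (-3.9000, -1.0000, 1.9000)
Δω = ω₁−ω₀ = (0.04388889, -0.00346667, 0.01658000)
gyro term ω₀×Iω₀ = (-0.0275, 0.0130, -0.0429)
I·α + gyro = (0.1700, 0.0000, 0.0400)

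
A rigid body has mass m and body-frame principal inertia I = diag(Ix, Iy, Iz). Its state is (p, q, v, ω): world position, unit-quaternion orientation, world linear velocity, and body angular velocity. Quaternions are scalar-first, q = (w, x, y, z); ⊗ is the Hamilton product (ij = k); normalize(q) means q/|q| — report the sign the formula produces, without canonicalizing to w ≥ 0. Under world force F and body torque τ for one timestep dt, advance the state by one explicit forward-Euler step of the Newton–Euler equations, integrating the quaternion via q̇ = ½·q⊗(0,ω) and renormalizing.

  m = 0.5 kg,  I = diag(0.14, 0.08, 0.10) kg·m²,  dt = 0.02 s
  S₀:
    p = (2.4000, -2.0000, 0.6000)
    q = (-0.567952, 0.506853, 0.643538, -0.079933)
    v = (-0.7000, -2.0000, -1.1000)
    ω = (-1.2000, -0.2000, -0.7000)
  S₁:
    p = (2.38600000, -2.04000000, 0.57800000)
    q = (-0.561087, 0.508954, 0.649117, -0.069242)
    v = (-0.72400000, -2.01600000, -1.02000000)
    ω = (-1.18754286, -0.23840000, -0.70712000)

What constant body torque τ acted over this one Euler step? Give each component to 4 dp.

τ = (0.0900, -0.1200, -0.0500)

ω₁ − ω₀ = (0.01245714, -0.03840000, -0.00712000)
applied torque τ = (0.0900, -0.1200, -0.0500)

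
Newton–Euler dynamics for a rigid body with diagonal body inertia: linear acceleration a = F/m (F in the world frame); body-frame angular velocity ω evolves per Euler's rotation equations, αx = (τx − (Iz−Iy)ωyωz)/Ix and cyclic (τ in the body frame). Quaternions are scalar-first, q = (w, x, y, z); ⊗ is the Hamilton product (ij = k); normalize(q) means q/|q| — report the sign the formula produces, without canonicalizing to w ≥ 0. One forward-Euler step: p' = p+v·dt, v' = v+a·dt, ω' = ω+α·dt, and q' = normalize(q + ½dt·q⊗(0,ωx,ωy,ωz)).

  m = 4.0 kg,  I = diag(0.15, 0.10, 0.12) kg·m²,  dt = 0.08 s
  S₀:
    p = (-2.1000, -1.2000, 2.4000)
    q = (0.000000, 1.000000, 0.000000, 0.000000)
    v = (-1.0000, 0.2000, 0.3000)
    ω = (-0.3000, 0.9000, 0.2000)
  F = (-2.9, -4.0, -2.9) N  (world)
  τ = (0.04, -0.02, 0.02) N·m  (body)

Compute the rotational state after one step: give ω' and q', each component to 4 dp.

gyro term ω×Iω = (0.0036, -0.0018, 0.0135)
(τ − ω×Iω)/I = (0.2427, -0.1820, 0.0542)
ω + α·dt = (-0.2806, 0.8854, 0.2043)
2q̇ = q⊗(0,ω) = (0.3000000, 0.0000000, -0.2000000, 0.9000000)
q + ½dt·q⊗(0,ω), renormalized = (0.0120, 0.9992, -0.0080, 0.0360)

ω' = (-0.2806, 0.8854, 0.2043)
q' = (0.0120, 0.9992, -0.0080, 0.0360)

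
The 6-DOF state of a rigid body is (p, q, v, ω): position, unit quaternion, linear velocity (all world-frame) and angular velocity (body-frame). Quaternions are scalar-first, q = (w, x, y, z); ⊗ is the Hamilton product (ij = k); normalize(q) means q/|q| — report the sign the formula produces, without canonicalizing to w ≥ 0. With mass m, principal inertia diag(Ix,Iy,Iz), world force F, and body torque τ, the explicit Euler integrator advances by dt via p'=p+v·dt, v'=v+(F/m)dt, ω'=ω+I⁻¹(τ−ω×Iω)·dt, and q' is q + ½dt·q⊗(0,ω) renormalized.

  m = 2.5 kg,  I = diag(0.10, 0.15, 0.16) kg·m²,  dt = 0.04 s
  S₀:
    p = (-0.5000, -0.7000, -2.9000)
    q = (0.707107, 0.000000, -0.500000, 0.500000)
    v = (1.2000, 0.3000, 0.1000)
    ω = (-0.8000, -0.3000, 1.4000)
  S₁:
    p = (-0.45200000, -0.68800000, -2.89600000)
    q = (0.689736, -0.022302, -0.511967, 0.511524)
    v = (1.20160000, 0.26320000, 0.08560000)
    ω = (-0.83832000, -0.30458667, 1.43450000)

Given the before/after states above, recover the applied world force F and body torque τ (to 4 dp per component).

F = (0.1000, -2.3000, -0.9000)
τ = (-0.1000, 0.0500, 0.1500)

v₁ − v₀ = (0.00160000, -0.03680000, -0.01440000)
applied force F = (0.1000, -2.3000, -0.9000)
ω₁ − ω₀ = (-0.03832000, -0.00458667, 0.03450000)
τ = I·(Δω/dt) + ω₀×(Iω₀) = (-0.1000, 0.0500, 0.1500)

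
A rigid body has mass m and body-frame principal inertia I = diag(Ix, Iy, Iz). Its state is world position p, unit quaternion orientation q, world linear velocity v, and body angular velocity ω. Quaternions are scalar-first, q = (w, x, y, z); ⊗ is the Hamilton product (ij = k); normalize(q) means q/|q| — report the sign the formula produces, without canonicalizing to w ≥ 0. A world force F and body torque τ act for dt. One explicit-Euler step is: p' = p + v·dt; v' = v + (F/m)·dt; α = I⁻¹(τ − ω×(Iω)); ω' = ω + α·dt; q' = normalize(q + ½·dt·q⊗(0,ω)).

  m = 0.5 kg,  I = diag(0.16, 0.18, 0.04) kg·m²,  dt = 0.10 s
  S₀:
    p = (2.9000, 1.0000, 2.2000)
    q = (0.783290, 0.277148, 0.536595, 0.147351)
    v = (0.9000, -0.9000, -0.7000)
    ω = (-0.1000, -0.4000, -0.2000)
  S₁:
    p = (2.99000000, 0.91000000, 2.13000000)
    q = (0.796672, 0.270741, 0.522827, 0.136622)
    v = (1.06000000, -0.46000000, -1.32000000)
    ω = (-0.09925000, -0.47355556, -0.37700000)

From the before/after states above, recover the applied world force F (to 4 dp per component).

velocity change Δv = (0.16000000, 0.44000000, -0.62000000)
F = m·Δv/dt = (0.8000, 2.2000, -3.1000)

F = (0.8000, 2.2000, -3.1000)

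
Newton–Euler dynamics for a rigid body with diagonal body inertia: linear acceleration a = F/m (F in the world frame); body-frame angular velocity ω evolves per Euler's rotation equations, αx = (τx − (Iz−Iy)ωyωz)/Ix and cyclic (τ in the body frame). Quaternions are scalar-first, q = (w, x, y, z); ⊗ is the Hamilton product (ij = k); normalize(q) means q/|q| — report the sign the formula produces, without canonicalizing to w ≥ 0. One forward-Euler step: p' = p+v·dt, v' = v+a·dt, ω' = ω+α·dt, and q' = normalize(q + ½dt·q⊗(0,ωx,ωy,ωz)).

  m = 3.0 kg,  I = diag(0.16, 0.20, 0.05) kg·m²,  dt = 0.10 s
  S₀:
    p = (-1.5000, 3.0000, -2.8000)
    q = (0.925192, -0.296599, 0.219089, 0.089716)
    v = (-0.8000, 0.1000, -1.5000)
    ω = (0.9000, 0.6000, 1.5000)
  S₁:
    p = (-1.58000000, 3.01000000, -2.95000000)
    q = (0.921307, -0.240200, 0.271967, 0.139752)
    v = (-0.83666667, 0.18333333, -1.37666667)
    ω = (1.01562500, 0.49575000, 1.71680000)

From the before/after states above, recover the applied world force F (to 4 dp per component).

Δv = v₁−v₀ = (-0.03666667, 0.08333333, 0.12333333)
F = m·Δv/dt = (-1.1000, 2.5000, 3.7000)

F = (-1.1000, 2.5000, 3.7000)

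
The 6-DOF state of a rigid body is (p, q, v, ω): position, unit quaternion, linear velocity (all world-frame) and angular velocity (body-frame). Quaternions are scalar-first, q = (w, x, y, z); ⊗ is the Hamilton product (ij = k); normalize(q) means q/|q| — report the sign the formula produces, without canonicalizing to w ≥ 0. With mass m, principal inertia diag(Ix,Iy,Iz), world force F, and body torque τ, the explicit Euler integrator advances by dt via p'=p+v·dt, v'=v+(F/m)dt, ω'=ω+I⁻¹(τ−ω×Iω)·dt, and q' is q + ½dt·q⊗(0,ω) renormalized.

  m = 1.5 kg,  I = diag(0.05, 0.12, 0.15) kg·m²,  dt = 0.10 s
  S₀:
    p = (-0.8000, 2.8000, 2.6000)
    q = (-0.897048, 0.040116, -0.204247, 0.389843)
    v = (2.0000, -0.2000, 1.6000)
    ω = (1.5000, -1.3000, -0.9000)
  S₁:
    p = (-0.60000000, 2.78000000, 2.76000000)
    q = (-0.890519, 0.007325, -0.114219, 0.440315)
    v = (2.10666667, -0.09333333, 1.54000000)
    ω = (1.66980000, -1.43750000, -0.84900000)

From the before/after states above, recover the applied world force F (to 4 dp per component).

v₁ − v₀ = (0.10666667, 0.10666667, -0.06000000)
F = m·Δv/dt = (1.6000, 1.6000, -0.9000)

F = (1.6000, 1.6000, -0.9000)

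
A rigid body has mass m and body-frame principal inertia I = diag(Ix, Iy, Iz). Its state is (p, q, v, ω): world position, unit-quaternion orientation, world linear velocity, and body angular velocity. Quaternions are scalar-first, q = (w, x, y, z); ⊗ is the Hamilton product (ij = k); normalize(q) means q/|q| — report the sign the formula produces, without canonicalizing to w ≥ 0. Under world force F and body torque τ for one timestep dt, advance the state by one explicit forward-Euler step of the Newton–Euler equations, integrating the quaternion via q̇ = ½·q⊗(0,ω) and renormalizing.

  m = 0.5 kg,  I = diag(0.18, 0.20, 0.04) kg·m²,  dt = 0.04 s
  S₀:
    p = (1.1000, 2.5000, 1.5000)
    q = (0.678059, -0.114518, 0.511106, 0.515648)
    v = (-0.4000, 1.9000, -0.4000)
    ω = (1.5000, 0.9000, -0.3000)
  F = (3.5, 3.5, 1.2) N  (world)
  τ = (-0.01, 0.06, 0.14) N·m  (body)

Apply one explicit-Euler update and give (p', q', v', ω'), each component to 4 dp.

p' = (1.0840, 2.5760, 1.4840)
q' = (0.6750, -0.1065, 0.5378, 0.4939)
v' = (-0.1200, 2.1800, -0.3040)
ω' = (1.4882, 0.9246, -0.1870)

new position p' = (1.0840, 2.5760, 1.4840)
v + (F/m)dt = (-0.1200, 2.1800, -0.3040)
precession coupling ω×(Iω) = (0.0432, -0.0630, 0.0270)
angular accel α = (-0.2956, 0.6150, 2.8250)
ω' = ω + α·dt = (1.4882, 0.9246, -0.1870)
q⊗(0,ω) = (-0.1335240, 0.3996735, 1.3493697, -1.0731429)
q' = normalize(q + ½dt·q⊗(0,ω)) = (0.6750, -0.1065, 0.5378, 0.4939)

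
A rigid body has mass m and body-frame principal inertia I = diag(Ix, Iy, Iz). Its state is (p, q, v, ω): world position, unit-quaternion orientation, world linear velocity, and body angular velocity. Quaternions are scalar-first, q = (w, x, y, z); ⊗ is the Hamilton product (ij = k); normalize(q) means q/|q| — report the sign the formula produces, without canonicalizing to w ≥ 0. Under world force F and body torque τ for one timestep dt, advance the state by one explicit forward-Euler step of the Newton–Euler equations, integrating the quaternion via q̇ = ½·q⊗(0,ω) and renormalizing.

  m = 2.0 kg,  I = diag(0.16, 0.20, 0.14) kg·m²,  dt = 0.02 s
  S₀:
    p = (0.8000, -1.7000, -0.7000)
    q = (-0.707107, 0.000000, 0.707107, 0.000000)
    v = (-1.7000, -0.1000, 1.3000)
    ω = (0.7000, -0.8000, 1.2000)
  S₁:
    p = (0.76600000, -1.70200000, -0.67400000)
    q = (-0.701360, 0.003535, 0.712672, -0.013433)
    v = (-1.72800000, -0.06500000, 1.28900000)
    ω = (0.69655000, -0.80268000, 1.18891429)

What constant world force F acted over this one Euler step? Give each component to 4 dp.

v₁ − v₀ = (-0.02800000, 0.03500000, -0.01100000)
F = m·Δv/dt = (-2.8000, 3.5000, -1.1000)

F = (-2.8000, 3.5000, -1.1000)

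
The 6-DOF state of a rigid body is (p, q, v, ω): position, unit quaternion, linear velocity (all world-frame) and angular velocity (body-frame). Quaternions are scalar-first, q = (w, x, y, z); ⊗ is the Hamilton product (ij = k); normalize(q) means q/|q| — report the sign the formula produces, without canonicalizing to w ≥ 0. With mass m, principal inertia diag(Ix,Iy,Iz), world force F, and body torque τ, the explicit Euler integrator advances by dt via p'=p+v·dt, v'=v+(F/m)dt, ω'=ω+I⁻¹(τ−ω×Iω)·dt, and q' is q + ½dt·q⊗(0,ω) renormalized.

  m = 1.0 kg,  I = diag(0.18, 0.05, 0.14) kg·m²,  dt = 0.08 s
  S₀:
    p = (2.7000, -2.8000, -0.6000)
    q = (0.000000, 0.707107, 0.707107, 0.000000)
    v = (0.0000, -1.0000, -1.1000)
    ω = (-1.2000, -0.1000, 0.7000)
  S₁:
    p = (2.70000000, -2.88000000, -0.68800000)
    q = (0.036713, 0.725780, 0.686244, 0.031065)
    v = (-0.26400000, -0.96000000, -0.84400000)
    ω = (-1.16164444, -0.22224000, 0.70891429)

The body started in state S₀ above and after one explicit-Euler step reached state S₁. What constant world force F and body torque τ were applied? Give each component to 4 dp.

velocity change Δv = (-0.26400000, 0.04000000, 0.25600000)
applied force F = (-3.3000, 0.5000, 3.2000)
Δω = ω₁−ω₀ = (0.03835556, -0.12224000, 0.00891429)
ω₀×(Iω₀) = (-0.0063, -0.0336, -0.0156)
applied torque τ = (0.0800, -0.1100, 0.0000)

F = (-3.3000, 0.5000, 3.2000)
τ = (0.0800, -0.1100, 0.0000)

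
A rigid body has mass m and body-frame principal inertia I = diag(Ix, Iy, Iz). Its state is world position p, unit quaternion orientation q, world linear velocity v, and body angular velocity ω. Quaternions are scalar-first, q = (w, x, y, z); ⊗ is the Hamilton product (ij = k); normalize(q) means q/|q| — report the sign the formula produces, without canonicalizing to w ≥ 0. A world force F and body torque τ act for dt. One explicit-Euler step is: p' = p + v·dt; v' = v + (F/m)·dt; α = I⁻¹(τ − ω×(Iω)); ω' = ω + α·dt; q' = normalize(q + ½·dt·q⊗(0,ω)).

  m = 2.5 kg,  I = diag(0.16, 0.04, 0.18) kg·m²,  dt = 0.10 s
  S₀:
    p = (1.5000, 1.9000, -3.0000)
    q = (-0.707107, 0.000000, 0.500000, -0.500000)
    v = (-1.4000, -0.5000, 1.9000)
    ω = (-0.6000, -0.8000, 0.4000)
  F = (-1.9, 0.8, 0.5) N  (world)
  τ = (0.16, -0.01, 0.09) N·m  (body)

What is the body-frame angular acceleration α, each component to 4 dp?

ω×(Iω) gyroscopic = (-0.0448, 0.0048, -0.0576)
(τ − ω×Iω)/I = (1.2800, -0.3700, 0.8200)

α = (1.2800, -0.3700, 0.8200)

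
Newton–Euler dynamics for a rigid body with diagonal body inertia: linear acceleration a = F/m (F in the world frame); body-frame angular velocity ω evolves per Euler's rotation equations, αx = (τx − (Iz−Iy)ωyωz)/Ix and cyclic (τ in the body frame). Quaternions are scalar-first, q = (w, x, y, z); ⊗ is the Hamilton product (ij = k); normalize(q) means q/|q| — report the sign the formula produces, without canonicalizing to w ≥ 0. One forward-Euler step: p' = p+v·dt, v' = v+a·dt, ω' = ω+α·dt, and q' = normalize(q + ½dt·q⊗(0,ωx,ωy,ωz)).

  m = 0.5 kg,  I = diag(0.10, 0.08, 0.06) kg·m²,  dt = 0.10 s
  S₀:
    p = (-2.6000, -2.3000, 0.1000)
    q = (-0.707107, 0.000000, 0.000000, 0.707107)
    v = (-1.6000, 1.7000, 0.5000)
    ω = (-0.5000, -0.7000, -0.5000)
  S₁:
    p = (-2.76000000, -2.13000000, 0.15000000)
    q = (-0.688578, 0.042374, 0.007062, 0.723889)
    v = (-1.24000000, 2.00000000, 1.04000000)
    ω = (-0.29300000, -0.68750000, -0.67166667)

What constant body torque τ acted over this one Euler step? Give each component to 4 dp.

τ = (0.2000, 0.0200, -0.1100)

Δω = ω₁−ω₀ = (0.20700000, 0.01250000, -0.17166667)
I·α + gyro = (0.2000, 0.0200, -0.1100)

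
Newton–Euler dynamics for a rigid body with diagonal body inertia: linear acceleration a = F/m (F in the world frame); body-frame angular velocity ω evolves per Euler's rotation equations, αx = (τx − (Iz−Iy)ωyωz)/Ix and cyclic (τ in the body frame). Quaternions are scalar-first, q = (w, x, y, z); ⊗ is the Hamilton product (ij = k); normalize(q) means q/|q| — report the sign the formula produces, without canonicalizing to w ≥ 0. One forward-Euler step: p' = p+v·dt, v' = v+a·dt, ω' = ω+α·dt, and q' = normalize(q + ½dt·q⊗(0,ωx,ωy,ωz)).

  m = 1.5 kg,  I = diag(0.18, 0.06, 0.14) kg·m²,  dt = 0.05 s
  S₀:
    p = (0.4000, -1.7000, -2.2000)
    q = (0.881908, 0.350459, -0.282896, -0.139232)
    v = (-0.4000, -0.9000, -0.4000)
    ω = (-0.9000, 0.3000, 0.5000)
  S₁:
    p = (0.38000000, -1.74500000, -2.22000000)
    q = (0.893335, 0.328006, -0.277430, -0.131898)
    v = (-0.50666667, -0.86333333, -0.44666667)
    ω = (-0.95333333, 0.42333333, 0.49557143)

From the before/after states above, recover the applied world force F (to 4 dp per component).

F = (-3.2000, 1.1000, -1.4000)

Δv = v₁−v₀ = (-0.10666667, 0.03666667, -0.04666667)
applied force F = (-3.2000, 1.1000, -1.4000)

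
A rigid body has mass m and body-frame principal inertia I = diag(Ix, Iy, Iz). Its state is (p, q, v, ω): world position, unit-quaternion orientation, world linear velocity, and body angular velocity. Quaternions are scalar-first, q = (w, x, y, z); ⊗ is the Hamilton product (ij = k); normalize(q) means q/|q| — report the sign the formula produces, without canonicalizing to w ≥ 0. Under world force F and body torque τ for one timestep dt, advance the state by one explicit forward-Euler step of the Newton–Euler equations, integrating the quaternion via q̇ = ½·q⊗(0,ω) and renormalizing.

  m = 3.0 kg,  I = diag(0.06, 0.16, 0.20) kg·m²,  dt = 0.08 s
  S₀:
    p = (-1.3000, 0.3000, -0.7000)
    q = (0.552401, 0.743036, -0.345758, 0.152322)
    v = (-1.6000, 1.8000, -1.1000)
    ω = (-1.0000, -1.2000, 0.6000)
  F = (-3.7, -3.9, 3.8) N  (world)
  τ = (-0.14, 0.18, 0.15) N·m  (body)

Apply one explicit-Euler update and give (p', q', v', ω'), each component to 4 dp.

p' = p + v·dt = (-1.4280, 0.4440, -0.7880)
v' = v + a·dt = (-1.6987, 1.6960, -0.9987)
angular accel α = (-1.8533, 0.6000, 0.1500)
new body rate ω' = (-1.1483, -1.1520, 0.6120)
2q̇ = q⊗(0,ω) = (0.2367332, -0.5770694, -1.2610248, -0.9059606)
q' = normalize(q + ½dt·q⊗(0,ω)) = (0.5606, 0.7183, -0.3953, 0.1158)

p' = (-1.4280, 0.4440, -0.7880)
q' = (0.5606, 0.7183, -0.3953, 0.1158)
v' = (-1.6987, 1.6960, -0.9987)
ω' = (-1.1483, -1.1520, 0.6120)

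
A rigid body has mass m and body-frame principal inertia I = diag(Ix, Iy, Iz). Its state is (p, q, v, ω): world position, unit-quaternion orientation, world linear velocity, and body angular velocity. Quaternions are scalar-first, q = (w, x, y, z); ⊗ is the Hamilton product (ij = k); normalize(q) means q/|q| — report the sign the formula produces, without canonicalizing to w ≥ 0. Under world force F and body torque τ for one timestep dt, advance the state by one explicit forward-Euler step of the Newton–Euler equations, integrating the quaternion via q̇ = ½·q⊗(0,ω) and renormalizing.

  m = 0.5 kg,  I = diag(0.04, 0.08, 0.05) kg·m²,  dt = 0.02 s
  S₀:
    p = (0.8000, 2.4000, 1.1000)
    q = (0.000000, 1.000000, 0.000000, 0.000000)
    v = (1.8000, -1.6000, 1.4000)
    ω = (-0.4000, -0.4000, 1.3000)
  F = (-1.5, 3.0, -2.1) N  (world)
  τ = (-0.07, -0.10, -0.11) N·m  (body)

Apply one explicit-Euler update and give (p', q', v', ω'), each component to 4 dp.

linear accel F/m = (-3.0000, 6.0000, -4.2000)
new position p' = (0.8360, 2.3680, 1.1280)
new velocity v' = (1.7400, -1.4800, 1.3160)
precession coupling ω×(Iω) = (0.0156, 0.0052, 0.0064)
angular accel α = (-2.1400, -1.3150, -2.3280)
ω + α·dt = (-0.4428, -0.4263, 1.2534)
2q̇ = q⊗(0,ω) = (0.4000000, 0.0000000, -1.3000000, -0.4000000)
q' = normalize(q + ½dt·q⊗(0,ω)) = (0.0040, 0.9999, -0.0130, -0.0040)

p' = (0.8360, 2.3680, 1.1280)
q' = (0.0040, 0.9999, -0.0130, -0.0040)
v' = (1.7400, -1.4800, 1.3160)
ω' = (-0.4428, -0.4263, 1.2534)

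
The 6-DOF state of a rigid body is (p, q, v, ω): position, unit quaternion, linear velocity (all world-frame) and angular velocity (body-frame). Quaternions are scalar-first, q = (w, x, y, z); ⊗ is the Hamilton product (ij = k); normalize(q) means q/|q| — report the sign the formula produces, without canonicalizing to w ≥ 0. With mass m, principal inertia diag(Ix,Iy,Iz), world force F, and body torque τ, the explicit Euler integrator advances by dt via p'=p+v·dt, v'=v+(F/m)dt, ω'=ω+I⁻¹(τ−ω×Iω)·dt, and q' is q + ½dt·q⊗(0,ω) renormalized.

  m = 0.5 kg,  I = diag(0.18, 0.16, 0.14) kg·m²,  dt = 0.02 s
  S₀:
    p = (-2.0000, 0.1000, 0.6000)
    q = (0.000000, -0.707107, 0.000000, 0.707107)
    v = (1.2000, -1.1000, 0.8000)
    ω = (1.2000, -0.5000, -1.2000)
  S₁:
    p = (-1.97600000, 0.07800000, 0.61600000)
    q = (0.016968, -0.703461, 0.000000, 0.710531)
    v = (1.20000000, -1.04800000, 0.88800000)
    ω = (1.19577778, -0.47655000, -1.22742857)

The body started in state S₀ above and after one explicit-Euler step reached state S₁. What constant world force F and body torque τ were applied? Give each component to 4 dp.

F = (0.0000, 1.3000, 2.2000)
τ = (-0.0500, 0.1300, -0.1800)

Δω = ω₁−ω₀ = (-0.00422222, 0.02345000, -0.02742857)
gyro term ω₀×Iω₀ = (-0.0120, -0.0576, 0.0120)
I·α + gyro = (-0.0500, 0.1300, -0.1800)
Δv = v₁−v₀ = (0.00000000, 0.05200000, 0.08800000)
F = m·Δv/dt = (0.0000, 1.3000, 2.2000)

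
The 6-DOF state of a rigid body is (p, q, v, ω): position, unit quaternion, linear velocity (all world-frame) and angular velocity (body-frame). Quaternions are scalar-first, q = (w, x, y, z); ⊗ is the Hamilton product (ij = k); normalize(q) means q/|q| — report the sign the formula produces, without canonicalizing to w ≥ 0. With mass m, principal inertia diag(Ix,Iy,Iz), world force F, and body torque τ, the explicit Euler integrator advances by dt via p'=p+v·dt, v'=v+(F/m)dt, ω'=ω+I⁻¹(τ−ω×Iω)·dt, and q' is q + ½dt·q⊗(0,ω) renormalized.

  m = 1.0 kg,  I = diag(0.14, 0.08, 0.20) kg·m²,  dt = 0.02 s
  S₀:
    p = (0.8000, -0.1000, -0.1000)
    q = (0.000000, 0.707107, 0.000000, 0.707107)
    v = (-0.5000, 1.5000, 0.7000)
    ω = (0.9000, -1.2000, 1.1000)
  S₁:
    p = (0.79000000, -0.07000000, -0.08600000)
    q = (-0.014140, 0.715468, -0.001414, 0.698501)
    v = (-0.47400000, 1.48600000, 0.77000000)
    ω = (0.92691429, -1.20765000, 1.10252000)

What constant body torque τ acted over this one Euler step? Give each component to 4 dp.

τ = (0.0300, -0.0900, 0.0900)

rate change Δω = (0.02691429, -0.00765000, 0.00252000)
τ = I·(Δω/dt) + ω₀×(Iω₀) = (0.0300, -0.0900, 0.0900)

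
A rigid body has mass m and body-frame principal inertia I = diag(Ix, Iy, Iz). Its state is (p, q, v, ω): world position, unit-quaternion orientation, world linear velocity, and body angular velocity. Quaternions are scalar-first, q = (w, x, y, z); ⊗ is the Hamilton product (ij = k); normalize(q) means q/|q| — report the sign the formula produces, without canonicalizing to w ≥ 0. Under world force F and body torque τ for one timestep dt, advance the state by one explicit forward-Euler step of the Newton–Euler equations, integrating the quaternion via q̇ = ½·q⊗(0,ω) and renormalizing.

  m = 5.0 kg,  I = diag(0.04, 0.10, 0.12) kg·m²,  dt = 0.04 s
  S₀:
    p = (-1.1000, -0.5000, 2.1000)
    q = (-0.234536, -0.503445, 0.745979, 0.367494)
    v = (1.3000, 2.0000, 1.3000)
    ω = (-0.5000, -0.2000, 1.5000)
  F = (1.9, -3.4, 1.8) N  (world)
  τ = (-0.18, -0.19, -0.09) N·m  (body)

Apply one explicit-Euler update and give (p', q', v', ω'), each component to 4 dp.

ω×(Iω) gyroscopic = (-0.0060, 0.0600, 0.0060)
α = I⁻¹(τ − ω×Iω) = (-4.3500, -2.5000, -0.8000)
new body rate ω' = (-0.6740, -0.3000, 1.4680)
2q̇ = q⊗(0,ω) = (-0.6537677, 1.3097353, 0.6183277, 0.1218745)
updated quaternion q' = (-0.2475, -0.4770, 0.7580, 0.3697)
a = F/m = (0.3800, -0.6800, 0.3600)
new position p' = (-1.0480, -0.4200, 2.1520)
v + (F/m)dt = (1.3152, 1.9728, 1.3144)

p' = (-1.0480, -0.4200, 2.1520)
q' = (-0.2475, -0.4770, 0.7580, 0.3697)
v' = (1.3152, 1.9728, 1.3144)
ω' = (-0.6740, -0.3000, 1.4680)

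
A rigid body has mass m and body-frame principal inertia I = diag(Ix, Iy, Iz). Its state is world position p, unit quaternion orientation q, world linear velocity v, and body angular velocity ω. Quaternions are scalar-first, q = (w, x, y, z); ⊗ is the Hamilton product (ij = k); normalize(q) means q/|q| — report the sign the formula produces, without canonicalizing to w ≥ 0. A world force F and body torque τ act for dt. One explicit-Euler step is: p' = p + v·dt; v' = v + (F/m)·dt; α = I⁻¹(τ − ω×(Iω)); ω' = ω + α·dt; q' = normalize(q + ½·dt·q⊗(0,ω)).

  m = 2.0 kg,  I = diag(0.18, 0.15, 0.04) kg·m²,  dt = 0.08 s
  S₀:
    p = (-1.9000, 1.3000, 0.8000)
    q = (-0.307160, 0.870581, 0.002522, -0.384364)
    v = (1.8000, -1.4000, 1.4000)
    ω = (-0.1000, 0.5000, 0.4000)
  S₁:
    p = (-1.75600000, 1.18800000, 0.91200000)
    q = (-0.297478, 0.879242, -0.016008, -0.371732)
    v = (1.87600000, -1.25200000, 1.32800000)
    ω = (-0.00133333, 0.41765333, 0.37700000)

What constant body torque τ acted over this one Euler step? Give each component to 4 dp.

Δω = ω₁−ω₀ = (0.09866667, -0.08234667, -0.02300000)
I·α + gyro = (0.2000, -0.1600, -0.0100)

τ = (0.2000, -0.1600, -0.0100)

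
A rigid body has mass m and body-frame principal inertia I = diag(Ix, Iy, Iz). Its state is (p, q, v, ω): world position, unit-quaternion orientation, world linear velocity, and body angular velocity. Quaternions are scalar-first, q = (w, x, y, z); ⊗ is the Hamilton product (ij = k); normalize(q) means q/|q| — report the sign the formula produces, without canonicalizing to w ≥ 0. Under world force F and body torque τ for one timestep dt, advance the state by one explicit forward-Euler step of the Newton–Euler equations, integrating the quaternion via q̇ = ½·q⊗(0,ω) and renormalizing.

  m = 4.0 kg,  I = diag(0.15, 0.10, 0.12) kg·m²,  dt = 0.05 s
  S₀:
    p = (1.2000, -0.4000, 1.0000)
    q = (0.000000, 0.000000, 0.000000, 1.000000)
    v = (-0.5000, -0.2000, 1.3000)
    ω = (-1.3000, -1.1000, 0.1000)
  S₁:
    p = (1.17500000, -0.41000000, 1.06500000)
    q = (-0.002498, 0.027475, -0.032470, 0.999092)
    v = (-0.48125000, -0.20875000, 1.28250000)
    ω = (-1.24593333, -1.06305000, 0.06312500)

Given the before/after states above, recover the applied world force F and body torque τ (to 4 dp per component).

rate change Δω = (0.05406667, 0.03695000, -0.03687500)
precession coupling = (-0.0022, -0.0039, -0.0715)
applied torque τ = (0.1600, 0.0700, -0.1600)
v₁ − v₀ = (0.01875000, -0.00875000, -0.01750000)
applied force F = (1.5000, -0.7000, -1.4000)

F = (1.5000, -0.7000, -1.4000)
τ = (0.1600, 0.0700, -0.1600)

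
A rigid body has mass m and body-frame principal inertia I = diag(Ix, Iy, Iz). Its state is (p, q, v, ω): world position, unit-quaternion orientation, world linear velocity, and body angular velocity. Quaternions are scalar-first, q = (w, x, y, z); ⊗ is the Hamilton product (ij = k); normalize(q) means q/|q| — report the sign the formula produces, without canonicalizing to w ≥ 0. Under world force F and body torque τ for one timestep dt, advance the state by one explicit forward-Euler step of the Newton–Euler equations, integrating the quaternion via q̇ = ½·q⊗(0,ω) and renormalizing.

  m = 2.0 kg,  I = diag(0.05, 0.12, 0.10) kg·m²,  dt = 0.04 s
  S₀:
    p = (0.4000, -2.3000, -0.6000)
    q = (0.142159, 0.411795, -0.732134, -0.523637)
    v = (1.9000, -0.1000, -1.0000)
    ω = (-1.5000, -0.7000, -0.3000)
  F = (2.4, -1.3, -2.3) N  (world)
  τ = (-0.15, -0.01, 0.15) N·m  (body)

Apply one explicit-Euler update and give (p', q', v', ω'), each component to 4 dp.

p' = (0.4760, -2.3040, -0.6400)
q' = (0.1410, 0.4044, -0.7155, -0.5519)
v' = (1.9480, -0.1260, -1.0460)
ω' = (-1.6166, -0.6958, -0.2694)

p + v·dt = (0.4760, -2.3040, -0.6400)
new velocity v' = (1.9480, -0.1260, -1.0460)
ω×(Iω) gyroscopic = (-0.0042, -0.0225, 0.0735)
(τ − ω×Iω)/I = (-2.9160, 0.1042, 0.7650)
new body rate ω' = (-1.6166, -0.6958, -0.2694)
Hamilton product q⊗(0,ω) = (-0.0518924, -0.3601442, 0.8094827, -1.4291052)
updated quaternion q' = (0.1410, 0.4044, -0.7155, -0.5519)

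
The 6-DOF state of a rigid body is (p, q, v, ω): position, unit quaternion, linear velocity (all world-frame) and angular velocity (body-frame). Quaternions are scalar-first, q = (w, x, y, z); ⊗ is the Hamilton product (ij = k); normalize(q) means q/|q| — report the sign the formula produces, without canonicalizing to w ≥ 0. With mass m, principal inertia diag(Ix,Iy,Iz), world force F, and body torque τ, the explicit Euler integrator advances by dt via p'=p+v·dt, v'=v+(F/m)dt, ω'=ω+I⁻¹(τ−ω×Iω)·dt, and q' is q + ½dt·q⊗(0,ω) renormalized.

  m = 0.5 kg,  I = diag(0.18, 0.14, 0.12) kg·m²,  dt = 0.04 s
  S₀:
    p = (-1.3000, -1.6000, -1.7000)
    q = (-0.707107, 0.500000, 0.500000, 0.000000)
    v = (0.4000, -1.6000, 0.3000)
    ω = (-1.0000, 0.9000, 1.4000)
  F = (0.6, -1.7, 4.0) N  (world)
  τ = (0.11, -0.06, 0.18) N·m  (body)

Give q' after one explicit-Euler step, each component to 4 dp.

2q̇ = q⊗(0,ω) = (0.0500000, 1.4071070, -1.3363963, -0.0399498)
q + ½dt·q⊗(0,ω), renormalized = (-0.7056, 0.5277, 0.4729, -0.0008)

q' = (-0.7056, 0.5277, 0.4729, -0.0008)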